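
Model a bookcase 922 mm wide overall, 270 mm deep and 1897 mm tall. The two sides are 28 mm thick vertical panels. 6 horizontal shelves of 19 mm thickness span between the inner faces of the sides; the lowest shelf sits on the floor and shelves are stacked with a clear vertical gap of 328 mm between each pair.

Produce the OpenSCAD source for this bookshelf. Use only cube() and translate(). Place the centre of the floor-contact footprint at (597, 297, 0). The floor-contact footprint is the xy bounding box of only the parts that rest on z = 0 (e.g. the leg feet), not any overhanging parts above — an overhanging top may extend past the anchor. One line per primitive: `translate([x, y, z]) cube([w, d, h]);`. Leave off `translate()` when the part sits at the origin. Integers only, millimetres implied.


translate([136, 162, 0]) cube([28, 270, 1897]);
translate([1030, 162, 0]) cube([28, 270, 1897]);
translate([164, 162, 0]) cube([866, 270, 19]);
translate([164, 162, 347]) cube([866, 270, 19]);
translate([164, 162, 694]) cube([866, 270, 19]);
translate([164, 162, 1041]) cube([866, 270, 19]);
translate([164, 162, 1388]) cube([866, 270, 19]);
translate([164, 162, 1735]) cube([866, 270, 19]);


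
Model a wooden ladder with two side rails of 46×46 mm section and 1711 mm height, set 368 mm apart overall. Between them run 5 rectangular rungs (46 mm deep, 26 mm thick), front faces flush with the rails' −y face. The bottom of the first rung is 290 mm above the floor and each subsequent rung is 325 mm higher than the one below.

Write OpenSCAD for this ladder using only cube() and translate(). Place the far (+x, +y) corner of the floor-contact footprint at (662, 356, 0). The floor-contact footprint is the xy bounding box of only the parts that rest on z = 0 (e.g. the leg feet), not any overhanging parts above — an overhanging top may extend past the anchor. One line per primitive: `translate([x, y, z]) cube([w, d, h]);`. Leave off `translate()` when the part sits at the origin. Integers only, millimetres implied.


translate([294, 310, 0]) cube([46, 46, 1711]);
translate([616, 310, 0]) cube([46, 46, 1711]);
translate([340, 310, 290]) cube([276, 46, 26]);
translate([340, 310, 615]) cube([276, 46, 26]);
translate([340, 310, 940]) cube([276, 46, 26]);
translate([340, 310, 1265]) cube([276, 46, 26]);
translate([340, 310, 1590]) cube([276, 46, 26]);


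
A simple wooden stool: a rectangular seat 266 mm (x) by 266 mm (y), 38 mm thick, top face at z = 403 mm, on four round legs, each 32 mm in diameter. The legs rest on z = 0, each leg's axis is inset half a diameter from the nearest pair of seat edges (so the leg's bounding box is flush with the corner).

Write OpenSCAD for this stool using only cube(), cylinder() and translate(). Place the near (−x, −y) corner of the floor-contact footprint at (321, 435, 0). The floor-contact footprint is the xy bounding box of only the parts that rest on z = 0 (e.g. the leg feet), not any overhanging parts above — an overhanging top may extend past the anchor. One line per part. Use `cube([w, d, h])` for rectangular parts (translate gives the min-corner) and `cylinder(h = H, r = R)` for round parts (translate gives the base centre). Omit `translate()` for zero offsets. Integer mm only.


translate([321, 435, 365]) cube([266, 266, 38]);
translate([337, 451, 0]) cylinder(h = 365, r = 16);
translate([571, 451, 0]) cylinder(h = 365, r = 16);
translate([337, 685, 0]) cylinder(h = 365, r = 16);
translate([571, 685, 0]) cylinder(h = 365, r = 16);


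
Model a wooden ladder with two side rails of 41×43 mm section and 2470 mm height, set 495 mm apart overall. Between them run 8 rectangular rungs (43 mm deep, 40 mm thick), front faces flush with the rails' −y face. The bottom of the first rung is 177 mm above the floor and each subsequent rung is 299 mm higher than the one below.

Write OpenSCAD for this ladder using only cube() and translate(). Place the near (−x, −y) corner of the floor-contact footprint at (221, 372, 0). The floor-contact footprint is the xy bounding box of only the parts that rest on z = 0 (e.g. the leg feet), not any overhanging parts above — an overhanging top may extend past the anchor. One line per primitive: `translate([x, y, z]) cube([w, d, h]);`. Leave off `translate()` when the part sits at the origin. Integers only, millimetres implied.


translate([221, 372, 0]) cube([41, 43, 2470]);
translate([675, 372, 0]) cube([41, 43, 2470]);
translate([262, 372, 177]) cube([413, 43, 40]);
translate([262, 372, 476]) cube([413, 43, 40]);
translate([262, 372, 775]) cube([413, 43, 40]);
translate([262, 372, 1074]) cube([413, 43, 40]);
translate([262, 372, 1373]) cube([413, 43, 40]);
translate([262, 372, 1672]) cube([413, 43, 40]);
translate([262, 372, 1971]) cube([413, 43, 40]);
translate([262, 372, 2270]) cube([413, 43, 40]);


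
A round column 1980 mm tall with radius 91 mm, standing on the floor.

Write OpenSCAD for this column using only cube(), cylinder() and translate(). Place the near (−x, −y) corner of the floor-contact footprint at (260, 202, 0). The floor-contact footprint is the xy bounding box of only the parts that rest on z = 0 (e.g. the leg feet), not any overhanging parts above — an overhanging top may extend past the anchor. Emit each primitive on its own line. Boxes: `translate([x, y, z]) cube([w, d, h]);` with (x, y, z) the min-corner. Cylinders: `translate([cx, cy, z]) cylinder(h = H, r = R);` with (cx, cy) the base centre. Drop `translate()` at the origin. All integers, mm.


translate([351, 293, 0]) cylinder(h = 1980, r = 91);


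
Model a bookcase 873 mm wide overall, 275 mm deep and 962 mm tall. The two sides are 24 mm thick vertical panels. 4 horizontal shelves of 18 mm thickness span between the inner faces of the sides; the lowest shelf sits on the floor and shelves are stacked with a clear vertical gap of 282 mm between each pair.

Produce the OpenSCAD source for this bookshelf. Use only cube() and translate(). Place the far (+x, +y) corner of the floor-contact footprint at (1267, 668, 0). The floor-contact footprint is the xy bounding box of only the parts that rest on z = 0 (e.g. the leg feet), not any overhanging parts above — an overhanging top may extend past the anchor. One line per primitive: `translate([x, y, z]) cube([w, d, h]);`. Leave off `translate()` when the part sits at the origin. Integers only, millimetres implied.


translate([394, 393, 0]) cube([24, 275, 962]);
translate([1243, 393, 0]) cube([24, 275, 962]);
translate([418, 393, 0]) cube([825, 275, 18]);
translate([418, 393, 300]) cube([825, 275, 18]);
translate([418, 393, 600]) cube([825, 275, 18]);
translate([418, 393, 900]) cube([825, 275, 18]);


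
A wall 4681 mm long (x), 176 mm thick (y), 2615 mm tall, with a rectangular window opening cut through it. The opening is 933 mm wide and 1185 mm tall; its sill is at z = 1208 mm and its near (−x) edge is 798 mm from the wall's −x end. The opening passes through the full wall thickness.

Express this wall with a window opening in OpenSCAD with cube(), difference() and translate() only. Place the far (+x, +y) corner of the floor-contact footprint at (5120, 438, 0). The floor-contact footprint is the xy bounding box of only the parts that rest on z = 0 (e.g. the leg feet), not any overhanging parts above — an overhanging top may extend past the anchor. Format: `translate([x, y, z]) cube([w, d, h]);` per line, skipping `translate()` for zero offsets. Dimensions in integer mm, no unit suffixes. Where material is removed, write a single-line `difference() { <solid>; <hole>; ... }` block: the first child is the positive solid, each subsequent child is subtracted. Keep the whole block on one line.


difference() { translate([439, 262, 0]) cube([4681, 176, 2615]); translate([1237, 262, 1208]) cube([933, 176, 1185]); }


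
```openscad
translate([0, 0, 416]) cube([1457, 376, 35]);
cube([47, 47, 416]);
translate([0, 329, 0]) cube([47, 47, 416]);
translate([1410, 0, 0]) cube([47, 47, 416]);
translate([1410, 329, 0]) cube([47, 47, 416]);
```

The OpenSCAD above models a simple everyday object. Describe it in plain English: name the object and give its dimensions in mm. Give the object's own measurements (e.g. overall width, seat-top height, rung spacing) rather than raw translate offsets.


A bench: a 1457×376 mm seat slab, 35 mm thick, top at z = 451 mm, on four 47×47 mm square legs flush with the seat corners and standing on z = 0.


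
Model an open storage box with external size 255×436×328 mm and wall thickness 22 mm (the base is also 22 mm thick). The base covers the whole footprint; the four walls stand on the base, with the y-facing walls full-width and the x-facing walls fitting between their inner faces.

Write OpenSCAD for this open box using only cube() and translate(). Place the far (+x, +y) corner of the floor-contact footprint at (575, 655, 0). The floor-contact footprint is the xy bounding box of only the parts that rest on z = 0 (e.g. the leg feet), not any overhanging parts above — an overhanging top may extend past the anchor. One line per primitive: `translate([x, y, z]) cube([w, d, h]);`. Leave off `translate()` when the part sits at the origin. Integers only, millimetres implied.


translate([320, 219, 0]) cube([255, 436, 22]);
translate([320, 219, 22]) cube([255, 22, 306]);
translate([320, 633, 22]) cube([255, 22, 306]);
translate([320, 241, 22]) cube([22, 392, 306]);
translate([553, 241, 22]) cube([22, 392, 306]);


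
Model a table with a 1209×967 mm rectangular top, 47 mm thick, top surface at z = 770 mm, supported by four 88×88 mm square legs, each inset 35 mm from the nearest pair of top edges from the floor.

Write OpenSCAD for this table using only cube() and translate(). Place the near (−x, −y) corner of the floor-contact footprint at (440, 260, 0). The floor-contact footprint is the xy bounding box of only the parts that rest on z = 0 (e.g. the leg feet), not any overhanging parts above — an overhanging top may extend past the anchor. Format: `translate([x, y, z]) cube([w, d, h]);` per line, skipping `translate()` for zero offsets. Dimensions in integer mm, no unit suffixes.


translate([405, 225, 723]) cube([1209, 967, 47]);
translate([440, 260, 0]) cube([88, 88, 723]);
translate([1491, 260, 0]) cube([88, 88, 723]);
translate([440, 1069, 0]) cube([88, 88, 723]);
translate([1491, 1069, 0]) cube([88, 88, 723]);


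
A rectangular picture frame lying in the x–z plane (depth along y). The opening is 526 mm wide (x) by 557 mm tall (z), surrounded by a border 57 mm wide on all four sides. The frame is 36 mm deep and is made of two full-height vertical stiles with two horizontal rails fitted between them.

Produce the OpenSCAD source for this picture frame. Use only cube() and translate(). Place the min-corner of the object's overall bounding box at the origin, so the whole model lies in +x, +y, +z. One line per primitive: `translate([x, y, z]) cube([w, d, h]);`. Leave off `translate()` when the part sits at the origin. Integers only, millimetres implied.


cube([57, 36, 671]);
translate([583, 0, 0]) cube([57, 36, 671]);
translate([57, 0, 0]) cube([526, 36, 57]);
translate([57, 0, 614]) cube([526, 36, 57]);


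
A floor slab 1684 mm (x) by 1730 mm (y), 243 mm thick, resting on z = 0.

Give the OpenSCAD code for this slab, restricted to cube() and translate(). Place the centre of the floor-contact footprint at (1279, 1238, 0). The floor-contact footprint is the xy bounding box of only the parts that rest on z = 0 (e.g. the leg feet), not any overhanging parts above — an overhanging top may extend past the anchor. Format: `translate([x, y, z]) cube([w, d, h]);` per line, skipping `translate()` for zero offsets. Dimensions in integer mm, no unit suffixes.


translate([437, 373, 0]) cube([1684, 1730, 243]);


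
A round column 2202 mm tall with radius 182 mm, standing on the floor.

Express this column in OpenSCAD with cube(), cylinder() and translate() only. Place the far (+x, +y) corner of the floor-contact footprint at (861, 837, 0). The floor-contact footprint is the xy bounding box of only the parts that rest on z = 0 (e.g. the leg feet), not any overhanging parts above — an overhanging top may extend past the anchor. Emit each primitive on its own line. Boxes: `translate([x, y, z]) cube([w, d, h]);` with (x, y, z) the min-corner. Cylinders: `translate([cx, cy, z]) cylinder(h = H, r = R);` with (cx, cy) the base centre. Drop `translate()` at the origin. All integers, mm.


translate([679, 655, 0]) cylinder(h = 2202, r = 182);


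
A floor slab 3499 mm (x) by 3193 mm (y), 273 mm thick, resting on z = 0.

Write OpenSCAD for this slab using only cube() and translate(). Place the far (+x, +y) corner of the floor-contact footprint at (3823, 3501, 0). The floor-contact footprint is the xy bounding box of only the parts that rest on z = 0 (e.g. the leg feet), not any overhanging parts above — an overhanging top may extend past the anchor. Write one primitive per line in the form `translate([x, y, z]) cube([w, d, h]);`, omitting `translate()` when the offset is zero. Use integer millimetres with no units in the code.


translate([324, 308, 0]) cube([3499, 3193, 273]);


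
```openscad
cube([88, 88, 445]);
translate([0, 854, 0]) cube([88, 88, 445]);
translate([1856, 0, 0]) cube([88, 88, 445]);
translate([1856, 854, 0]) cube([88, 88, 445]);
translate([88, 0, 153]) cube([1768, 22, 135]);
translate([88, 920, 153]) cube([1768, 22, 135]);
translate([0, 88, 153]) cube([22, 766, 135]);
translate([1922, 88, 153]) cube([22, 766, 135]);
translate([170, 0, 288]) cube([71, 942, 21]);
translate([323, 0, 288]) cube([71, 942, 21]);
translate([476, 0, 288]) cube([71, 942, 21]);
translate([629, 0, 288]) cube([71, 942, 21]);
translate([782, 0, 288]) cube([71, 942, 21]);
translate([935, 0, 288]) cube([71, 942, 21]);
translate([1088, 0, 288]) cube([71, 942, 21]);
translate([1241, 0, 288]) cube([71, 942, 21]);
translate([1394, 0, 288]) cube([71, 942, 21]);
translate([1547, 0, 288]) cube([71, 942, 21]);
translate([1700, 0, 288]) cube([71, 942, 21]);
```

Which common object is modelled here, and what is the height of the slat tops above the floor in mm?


A bed frame. The slat-top height is 309 mm.

Four posts, four rails, and a row of slats — a bed frame. Slats sit on the rails at z = 153 + 135 = 288; with slat thickness 21, the top is 309 mm.


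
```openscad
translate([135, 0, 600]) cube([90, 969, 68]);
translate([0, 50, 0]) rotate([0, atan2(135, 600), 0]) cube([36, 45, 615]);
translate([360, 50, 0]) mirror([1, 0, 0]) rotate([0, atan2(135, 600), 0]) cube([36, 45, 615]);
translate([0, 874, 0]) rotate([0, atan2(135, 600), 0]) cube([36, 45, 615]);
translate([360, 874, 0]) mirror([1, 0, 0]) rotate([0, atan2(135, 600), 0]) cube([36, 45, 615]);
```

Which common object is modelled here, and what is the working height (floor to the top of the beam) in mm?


A sawhorse. The overall height is 668 mm.

A beam across two mirrored pairs of raked legs — a sawhorse. The beam's underside is at z = 600 (matching the legs' vertical rise in atan2(135, 600)) and the beam is 68 mm tall, so its top is at 600 + 68 = 668 mm. The raked legs top out at the beam's underside, so that is the highest point.


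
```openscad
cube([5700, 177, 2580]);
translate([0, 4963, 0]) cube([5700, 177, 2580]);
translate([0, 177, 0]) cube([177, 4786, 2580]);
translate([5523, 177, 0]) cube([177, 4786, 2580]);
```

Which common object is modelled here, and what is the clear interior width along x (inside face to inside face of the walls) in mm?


A house (or room) frame. The interior width is 5346 mm.

Four 2580 mm walls enclosing a rectangle with no floor or roof — a room or house frame. Outside width is 5700 mm and wall thickness is 177 mm, so the interior width is 5700 − 2 × 177 = 5346 mm.


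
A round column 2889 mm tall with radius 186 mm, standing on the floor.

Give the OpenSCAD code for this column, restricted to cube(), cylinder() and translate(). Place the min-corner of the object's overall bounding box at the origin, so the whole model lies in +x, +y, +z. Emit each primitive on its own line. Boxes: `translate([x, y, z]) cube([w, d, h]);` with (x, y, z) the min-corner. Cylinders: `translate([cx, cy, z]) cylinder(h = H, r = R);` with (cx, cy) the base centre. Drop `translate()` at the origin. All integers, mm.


translate([186, 186, 0]) cylinder(h = 2889, r = 186);


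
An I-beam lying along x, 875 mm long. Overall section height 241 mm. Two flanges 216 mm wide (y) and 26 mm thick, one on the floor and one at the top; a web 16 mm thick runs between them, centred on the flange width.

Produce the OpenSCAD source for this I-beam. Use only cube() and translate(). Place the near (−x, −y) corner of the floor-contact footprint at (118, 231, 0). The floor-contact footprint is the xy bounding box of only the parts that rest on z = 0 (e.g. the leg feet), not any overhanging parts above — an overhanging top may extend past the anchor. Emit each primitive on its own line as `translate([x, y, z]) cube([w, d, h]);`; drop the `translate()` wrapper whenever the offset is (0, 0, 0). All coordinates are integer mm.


translate([118, 231, 0]) cube([875, 216, 26]);
translate([118, 331, 26]) cube([875, 16, 189]);
translate([118, 231, 215]) cube([875, 216, 26]);


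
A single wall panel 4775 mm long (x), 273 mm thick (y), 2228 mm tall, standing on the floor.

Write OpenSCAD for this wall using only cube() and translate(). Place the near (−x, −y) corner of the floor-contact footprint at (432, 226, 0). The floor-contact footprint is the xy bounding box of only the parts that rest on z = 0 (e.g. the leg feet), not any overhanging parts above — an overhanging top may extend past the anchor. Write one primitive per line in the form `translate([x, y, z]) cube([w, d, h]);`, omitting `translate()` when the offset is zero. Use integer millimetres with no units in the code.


translate([432, 226, 0]) cube([4775, 273, 2228]);


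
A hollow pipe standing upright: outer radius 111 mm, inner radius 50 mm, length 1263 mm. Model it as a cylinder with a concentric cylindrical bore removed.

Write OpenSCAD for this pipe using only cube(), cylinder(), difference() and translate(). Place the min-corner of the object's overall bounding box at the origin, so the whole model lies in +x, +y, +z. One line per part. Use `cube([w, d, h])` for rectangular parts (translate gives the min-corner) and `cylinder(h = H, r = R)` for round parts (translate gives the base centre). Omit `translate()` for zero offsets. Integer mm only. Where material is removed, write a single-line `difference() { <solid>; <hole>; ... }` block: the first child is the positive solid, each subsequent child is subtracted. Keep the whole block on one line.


difference() { translate([111, 111, 0]) cylinder(h = 1263, r = 111); translate([111, 111, 0]) cylinder(h = 1263, r = 50); }


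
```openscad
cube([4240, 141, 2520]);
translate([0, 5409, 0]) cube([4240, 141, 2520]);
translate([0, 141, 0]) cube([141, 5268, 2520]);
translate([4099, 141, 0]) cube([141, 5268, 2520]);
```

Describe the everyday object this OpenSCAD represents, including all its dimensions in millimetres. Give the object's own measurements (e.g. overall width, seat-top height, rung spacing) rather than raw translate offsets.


The wall frame of a small rectangular building: four walls, each 2520 mm tall and 141 mm thick, enclosing a footprint 4240 mm (x) by 5550 mm (y) outside-to-outside, with no floor or roof. The front and back walls (the −y and +y sides) span the full width; the two side walls fit between them.


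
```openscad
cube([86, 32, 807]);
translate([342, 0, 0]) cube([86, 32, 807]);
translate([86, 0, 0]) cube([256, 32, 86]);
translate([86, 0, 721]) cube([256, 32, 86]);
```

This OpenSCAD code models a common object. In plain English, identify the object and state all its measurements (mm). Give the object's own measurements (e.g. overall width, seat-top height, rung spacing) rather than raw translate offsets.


A rectangular picture frame lying in the x–z plane (depth along y). The opening is 256 mm wide (x) by 635 mm tall (z), surrounded by a border 86 mm wide on all four sides. The frame is 32 mm deep and is made of two full-height vertical stiles with two horizontal rails fitted between them.


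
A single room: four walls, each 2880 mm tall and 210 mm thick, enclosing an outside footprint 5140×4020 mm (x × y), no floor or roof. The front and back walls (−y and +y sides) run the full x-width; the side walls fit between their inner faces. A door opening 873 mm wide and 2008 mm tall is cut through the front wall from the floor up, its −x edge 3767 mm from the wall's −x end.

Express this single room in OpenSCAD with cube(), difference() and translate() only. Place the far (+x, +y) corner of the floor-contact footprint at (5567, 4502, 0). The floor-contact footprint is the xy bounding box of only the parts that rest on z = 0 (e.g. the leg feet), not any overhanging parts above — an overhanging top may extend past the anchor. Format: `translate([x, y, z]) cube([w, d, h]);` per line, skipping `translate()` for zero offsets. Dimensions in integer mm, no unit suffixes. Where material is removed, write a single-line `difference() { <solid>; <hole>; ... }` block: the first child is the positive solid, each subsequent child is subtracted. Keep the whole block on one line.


difference() { translate([427, 482, 0]) cube([5140, 210, 2880]); translate([4194, 482, 0]) cube([873, 210, 2008]); }
translate([427, 4292, 0]) cube([5140, 210, 2880]);
translate([427, 692, 0]) cube([210, 3600, 2880]);
translate([5357, 692, 0]) cube([210, 3600, 2880]);


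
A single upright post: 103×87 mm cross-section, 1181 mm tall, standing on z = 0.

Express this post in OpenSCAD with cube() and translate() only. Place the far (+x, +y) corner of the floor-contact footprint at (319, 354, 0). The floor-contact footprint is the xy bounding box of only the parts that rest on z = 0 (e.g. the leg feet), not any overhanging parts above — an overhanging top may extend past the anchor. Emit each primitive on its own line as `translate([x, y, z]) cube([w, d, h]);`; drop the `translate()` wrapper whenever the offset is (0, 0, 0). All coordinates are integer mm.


translate([216, 267, 0]) cube([103, 87, 1181]);


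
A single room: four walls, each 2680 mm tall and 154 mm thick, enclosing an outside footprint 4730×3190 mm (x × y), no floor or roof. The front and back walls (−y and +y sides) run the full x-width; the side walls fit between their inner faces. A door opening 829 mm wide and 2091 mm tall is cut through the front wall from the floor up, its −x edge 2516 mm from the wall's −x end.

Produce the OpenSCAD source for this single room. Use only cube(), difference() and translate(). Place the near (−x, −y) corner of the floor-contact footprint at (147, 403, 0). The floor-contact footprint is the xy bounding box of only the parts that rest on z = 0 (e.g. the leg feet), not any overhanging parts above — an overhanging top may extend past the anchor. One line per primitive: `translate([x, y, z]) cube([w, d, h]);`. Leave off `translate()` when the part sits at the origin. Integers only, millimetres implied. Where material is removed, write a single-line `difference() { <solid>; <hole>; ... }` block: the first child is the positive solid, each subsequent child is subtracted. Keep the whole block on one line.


difference() { translate([147, 403, 0]) cube([4730, 154, 2680]); translate([2663, 403, 0]) cube([829, 154, 2091]); }
translate([147, 3439, 0]) cube([4730, 154, 2680]);
translate([147, 557, 0]) cube([154, 2882, 2680]);
translate([4723, 557, 0]) cube([154, 2882, 2680]);


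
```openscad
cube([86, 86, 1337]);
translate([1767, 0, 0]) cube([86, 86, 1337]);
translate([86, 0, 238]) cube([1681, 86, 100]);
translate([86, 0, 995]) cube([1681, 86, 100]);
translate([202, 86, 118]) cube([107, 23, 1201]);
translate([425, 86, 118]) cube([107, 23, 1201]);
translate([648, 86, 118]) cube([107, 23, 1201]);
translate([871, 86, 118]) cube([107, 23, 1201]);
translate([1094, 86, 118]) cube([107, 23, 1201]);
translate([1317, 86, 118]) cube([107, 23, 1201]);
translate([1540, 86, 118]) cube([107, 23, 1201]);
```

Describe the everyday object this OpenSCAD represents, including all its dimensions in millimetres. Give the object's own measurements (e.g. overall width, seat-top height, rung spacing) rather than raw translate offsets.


A fence section. Two 86×86 mm posts, 1337 mm tall, stand on the floor with a clear span of 1681 mm between their inner faces. Two horizontal rails of 86×100 mm section span the gap between the posts with their undersides at z = 238 mm and z = 995 mm, flush with the posts' −y face. 7 pickets, each 107 mm wide, 23 mm thick and 1201 mm tall, are fixed to the +y face of the rails with their bottoms at z = 118 mm, spaced across the span with a 116 mm gap after the −x post and between neighbouring pickets, with 120 mm left before the +x post.


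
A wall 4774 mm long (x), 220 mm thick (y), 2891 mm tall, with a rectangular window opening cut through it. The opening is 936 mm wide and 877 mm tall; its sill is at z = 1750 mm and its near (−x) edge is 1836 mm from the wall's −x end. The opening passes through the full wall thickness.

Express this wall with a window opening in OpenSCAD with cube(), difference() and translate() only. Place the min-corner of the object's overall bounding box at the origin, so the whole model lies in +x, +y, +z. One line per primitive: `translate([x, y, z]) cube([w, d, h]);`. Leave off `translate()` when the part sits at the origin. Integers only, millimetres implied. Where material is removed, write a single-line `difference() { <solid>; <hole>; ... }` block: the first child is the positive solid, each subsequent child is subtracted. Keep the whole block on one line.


difference() { cube([4774, 220, 2891]); translate([1836, 0, 1750]) cube([936, 220, 877]); }


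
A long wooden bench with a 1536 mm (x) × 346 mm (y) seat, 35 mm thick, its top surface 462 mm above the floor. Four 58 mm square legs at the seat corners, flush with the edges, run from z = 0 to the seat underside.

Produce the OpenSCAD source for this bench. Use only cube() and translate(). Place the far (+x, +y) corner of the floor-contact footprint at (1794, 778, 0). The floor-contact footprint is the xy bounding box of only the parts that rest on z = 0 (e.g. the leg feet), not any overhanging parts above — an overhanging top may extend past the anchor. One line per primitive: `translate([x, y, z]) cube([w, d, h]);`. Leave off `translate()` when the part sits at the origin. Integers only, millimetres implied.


translate([258, 432, 427]) cube([1536, 346, 35]);
translate([258, 432, 0]) cube([58, 58, 427]);
translate([258, 720, 0]) cube([58, 58, 427]);
translate([1736, 432, 0]) cube([58, 58, 427]);
translate([1736, 720, 0]) cube([58, 58, 427]);


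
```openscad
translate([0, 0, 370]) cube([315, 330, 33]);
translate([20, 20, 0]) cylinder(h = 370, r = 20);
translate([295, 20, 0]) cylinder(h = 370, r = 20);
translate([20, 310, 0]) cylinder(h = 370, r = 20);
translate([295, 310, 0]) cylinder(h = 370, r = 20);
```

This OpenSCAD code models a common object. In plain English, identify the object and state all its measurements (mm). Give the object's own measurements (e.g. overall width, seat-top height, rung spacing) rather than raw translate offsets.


A four-legged stool. The seat is a 315×330×33 mm slab whose top surface is at z = 403 mm; four round legs, each 40 mm in diameter, run from the floor (z = 0) to the underside of the seat, each leg's axis is inset half a diameter from the nearest pair of seat edges (so the leg's bounding box is flush with the corner).


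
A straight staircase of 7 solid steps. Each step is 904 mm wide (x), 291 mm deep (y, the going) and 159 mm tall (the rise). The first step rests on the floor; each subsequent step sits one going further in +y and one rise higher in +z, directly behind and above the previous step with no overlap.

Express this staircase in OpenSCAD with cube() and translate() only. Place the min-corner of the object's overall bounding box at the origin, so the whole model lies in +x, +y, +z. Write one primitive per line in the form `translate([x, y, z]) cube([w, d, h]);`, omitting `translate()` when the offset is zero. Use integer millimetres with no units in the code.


cube([904, 291, 159]);
translate([0, 291, 159]) cube([904, 291, 159]);
translate([0, 582, 318]) cube([904, 291, 159]);
translate([0, 873, 477]) cube([904, 291, 159]);
translate([0, 1164, 636]) cube([904, 291, 159]);
translate([0, 1455, 795]) cube([904, 291, 159]);
translate([0, 1746, 954]) cube([904, 291, 159]);


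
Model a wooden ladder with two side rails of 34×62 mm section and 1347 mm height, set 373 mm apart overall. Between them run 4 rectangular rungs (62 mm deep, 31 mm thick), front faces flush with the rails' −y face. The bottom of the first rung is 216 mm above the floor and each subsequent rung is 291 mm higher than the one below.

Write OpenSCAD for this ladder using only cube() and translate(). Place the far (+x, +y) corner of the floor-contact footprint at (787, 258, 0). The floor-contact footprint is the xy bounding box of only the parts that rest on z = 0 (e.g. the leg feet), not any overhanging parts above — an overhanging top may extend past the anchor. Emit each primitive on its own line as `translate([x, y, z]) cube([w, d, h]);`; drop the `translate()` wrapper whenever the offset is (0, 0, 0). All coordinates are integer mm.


translate([414, 196, 0]) cube([34, 62, 1347]);
translate([753, 196, 0]) cube([34, 62, 1347]);
translate([448, 196, 216]) cube([305, 62, 31]);
translate([448, 196, 507]) cube([305, 62, 31]);
translate([448, 196, 798]) cube([305, 62, 31]);
translate([448, 196, 1089]) cube([305, 62, 31]);


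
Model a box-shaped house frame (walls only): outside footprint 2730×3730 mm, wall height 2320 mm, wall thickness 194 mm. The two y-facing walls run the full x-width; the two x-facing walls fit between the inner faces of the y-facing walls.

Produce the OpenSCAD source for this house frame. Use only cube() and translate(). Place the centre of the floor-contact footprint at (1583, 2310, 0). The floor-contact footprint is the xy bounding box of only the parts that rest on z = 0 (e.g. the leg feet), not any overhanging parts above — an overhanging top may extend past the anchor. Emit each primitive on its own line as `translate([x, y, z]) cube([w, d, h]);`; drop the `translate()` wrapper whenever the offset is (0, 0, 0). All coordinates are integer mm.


translate([218, 445, 0]) cube([2730, 194, 2320]);
translate([218, 3981, 0]) cube([2730, 194, 2320]);
translate([218, 639, 0]) cube([194, 3342, 2320]);
translate([2754, 639, 0]) cube([194, 3342, 2320]);


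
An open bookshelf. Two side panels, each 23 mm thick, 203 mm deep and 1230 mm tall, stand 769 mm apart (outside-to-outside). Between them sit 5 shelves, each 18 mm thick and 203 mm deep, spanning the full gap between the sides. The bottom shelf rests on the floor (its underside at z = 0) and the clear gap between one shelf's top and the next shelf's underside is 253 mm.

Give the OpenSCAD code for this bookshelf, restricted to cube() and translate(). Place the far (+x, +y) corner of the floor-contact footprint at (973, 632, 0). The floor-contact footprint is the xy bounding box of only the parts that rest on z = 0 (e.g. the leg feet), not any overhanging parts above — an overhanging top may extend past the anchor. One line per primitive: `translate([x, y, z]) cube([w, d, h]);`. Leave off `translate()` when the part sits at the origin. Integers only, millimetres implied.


translate([204, 429, 0]) cube([23, 203, 1230]);
translate([950, 429, 0]) cube([23, 203, 1230]);
translate([227, 429, 0]) cube([723, 203, 18]);
translate([227, 429, 271]) cube([723, 203, 18]);
translate([227, 429, 542]) cube([723, 203, 18]);
translate([227, 429, 813]) cube([723, 203, 18]);
translate([227, 429, 1084]) cube([723, 203, 18]);


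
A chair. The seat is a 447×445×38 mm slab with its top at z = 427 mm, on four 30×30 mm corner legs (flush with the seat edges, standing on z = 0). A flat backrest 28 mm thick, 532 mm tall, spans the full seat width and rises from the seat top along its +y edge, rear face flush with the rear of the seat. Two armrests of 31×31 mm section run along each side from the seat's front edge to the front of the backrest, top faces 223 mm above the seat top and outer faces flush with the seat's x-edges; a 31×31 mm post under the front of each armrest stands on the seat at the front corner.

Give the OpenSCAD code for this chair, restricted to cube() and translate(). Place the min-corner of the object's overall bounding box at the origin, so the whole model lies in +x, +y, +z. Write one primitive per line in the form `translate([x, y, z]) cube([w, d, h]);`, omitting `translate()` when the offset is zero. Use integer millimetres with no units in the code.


translate([0, 0, 389]) cube([447, 445, 38]);
cube([30, 30, 389]);
translate([417, 0, 0]) cube([30, 30, 389]);
translate([0, 415, 0]) cube([30, 30, 389]);
translate([417, 415, 0]) cube([30, 30, 389]);
translate([0, 417, 427]) cube([447, 28, 532]);
translate([0, 0, 619]) cube([31, 417, 31]);
translate([416, 0, 619]) cube([31, 417, 31]);
translate([0, 0, 427]) cube([31, 31, 192]);
translate([416, 0, 427]) cube([31, 31, 192]);


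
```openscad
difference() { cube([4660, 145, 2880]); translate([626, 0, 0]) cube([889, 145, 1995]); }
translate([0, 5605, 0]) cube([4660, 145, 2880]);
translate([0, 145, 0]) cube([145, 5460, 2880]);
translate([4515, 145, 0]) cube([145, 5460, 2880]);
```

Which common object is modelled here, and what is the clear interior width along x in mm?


A single room. The interior width is 4370 mm.

Four walls enclosing a rectangle with a door in the front wall — a room. Outside width 4660 minus two 145 mm walls gives 4370 mm.


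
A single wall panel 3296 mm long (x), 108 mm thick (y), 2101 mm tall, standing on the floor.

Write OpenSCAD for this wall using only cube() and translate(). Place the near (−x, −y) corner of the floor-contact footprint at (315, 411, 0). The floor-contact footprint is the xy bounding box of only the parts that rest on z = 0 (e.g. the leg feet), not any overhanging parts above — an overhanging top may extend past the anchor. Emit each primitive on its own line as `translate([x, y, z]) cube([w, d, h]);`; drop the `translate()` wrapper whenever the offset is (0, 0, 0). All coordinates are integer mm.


translate([315, 411, 0]) cube([3296, 108, 2101]);


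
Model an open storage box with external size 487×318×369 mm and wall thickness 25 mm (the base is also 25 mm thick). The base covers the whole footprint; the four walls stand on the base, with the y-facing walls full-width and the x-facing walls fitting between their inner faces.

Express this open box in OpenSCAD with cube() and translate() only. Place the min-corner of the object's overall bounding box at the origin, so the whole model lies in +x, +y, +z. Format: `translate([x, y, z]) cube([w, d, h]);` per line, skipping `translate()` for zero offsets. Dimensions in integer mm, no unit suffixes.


cube([487, 318, 25]);
translate([0, 0, 25]) cube([487, 25, 344]);
translate([0, 293, 25]) cube([487, 25, 344]);
translate([0, 25, 25]) cube([25, 268, 344]);
translate([462, 25, 25]) cube([25, 268, 344]);


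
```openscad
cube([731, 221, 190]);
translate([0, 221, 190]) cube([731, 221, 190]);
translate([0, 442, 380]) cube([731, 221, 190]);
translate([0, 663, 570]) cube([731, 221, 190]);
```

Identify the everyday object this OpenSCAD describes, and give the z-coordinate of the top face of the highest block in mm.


A staircase. The total rise is 760 mm.

4 identical blocks, each offset up and back from the previous — a staircase. Each step is 190 mm tall and there are 4 of them, so the total rise is 4 × 190 = 760 mm.


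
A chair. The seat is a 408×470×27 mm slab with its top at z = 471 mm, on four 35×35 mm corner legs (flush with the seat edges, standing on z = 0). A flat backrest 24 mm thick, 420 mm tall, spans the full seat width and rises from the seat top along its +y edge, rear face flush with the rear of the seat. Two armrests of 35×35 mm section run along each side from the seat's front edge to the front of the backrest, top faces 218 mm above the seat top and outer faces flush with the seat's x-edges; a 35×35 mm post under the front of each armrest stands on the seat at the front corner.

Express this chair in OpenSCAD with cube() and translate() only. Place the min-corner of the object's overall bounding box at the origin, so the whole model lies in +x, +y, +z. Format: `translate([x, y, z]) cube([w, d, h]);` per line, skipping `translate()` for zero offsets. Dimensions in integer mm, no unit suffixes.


translate([0, 0, 444]) cube([408, 470, 27]);
cube([35, 35, 444]);
translate([373, 0, 0]) cube([35, 35, 444]);
translate([0, 435, 0]) cube([35, 35, 444]);
translate([373, 435, 0]) cube([35, 35, 444]);
translate([0, 446, 471]) cube([408, 24, 420]);
translate([0, 0, 654]) cube([35, 446, 35]);
translate([373, 0, 654]) cube([35, 446, 35]);
translate([0, 0, 471]) cube([35, 35, 183]);
translate([373, 0, 471]) cube([35, 35, 183]);


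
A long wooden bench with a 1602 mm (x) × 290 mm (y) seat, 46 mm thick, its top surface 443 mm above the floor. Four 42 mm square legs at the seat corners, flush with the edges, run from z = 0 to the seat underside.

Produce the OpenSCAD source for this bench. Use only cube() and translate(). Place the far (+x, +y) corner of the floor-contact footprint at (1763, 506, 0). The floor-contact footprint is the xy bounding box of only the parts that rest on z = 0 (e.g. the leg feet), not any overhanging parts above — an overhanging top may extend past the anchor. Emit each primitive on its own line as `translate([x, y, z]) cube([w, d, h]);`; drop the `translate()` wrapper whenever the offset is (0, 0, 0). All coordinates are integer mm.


translate([161, 216, 397]) cube([1602, 290, 46]);
translate([161, 216, 0]) cube([42, 42, 397]);
translate([161, 464, 0]) cube([42, 42, 397]);
translate([1721, 216, 0]) cube([42, 42, 397]);
translate([1721, 464, 0]) cube([42, 42, 397]);


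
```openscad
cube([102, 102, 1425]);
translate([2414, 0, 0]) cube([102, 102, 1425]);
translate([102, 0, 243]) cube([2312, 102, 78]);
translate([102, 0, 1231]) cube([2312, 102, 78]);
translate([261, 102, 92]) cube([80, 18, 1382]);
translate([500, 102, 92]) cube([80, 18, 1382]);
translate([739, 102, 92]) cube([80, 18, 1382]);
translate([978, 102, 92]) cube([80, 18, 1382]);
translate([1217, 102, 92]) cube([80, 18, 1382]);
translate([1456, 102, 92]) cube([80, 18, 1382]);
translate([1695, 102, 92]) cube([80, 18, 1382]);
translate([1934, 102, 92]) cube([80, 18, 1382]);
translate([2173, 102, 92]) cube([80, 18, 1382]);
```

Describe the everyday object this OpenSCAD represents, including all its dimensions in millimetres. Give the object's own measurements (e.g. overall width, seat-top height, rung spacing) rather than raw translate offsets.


A fence section. Two 102×102 mm posts, 1425 mm tall, stand on the floor with a clear span of 2312 mm between their inner faces. Two horizontal rails of 102×78 mm section span the gap between the posts with their undersides at z = 243 mm and z = 1231 mm, flush with the posts' −y face. 9 pickets, each 80 mm wide, 18 mm thick and 1382 mm tall, are fixed to the +y face of the rails with their bottoms at z = 92 mm, spaced across the span with a 159 mm gap after the −x post and between neighbouring pickets, with 161 mm left before the +x post.


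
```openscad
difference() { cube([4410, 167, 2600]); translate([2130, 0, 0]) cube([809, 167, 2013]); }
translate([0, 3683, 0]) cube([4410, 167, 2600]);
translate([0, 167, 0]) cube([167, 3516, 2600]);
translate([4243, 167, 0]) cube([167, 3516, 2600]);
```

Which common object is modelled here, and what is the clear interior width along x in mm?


A single room. The interior width is 4076 mm.

Four walls enclosing a rectangle with a door in the front wall — a room. Outside width 4410 minus two 167 mm walls gives 4076 mm.
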